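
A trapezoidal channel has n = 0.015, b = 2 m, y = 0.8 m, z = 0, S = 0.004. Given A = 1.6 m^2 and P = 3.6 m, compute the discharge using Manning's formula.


R = A/P = 1.6/3.6 = 0.444444
Q = (1/0.015) * 1.6 * 0.444444^(2/3) * 0.004^0.5

3.9289 m^3/s


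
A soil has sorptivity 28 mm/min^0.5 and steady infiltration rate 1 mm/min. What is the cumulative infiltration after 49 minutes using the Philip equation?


F = S*sqrt(t) + A*t
F = 28*sqrt(49) + 1*49
F = 28*7.000000 + 49

245.0000 mm


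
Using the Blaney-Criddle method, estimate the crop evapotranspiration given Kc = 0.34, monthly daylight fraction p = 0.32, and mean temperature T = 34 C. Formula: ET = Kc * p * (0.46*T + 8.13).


ET = Kc * p * (0.46*T + 8.13)
ET = 0.34 * 0.32 * (0.46*34 + 8.13)
ET = 0.34 * 0.32 * 23.7700

2.5862 mm/day


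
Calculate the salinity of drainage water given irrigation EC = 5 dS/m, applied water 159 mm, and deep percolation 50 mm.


EC_dw = EC_iw * D_iw / D_dw
EC_dw = 5 * 159 / 50
EC_dw = 795 / 50

15.9000 dS/m


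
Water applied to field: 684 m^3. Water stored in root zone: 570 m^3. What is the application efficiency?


Ea = V_root / V_field * 100 = 570 / 684 * 100 = 83.3333%

83.3333 %


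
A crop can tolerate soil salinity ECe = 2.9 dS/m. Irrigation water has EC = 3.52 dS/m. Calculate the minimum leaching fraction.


LR = ECiw / (5*ECe - ECiw)
LR = 3.52 / (5*2.9 - 3.52)
LR = 3.52 / 10.9800

0.3206


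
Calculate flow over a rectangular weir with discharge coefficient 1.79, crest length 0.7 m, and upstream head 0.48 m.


Q = C * L * H^(3/2) = 1.79 * 0.7 * 0.48^1.5 = 1.79 * 0.7 * 0.332554

0.4167 m^3/s


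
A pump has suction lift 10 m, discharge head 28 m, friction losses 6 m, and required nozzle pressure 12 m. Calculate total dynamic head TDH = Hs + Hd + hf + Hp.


TDH = Hs + Hd + hf + Hp = 10 + 28 + 6 + 12 = 56

56 m


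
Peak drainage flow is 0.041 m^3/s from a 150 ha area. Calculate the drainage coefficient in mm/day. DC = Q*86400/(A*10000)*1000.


DC = Q * 86400 / (A * 10000) * 1000
DC = 0.041 * 86400 / (150 * 10000) * 1000
DC = 3542400.0000 / 1500000

2.3616 mm/day


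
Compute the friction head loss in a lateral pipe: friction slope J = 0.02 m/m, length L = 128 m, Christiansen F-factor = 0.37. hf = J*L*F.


hf = J * L * F = 0.02 * 128 * 0.37 = 0.9472 m

0.9472 m


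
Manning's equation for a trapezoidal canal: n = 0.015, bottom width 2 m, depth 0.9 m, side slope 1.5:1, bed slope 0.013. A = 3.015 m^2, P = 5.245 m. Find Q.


R = A/P = 3.015/5.245 = 0.574833
Q = (1/0.015) * 3.015 * 0.574833^(2/3) * 0.013^0.5

15.8439 m^3/s


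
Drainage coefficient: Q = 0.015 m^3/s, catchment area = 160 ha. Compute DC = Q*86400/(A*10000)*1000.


DC = Q * 86400 / (A * 10000) * 1000
DC = 0.015 * 86400 / (160 * 10000) * 1000
DC = 1296000.0000 / 1600000

0.8100 mm/day


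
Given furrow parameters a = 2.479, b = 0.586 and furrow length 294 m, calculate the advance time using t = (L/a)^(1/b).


t = (L/a)^(1/b)
t = (294/2.479)^(1/0.586)
t = 118.596208^(1/0.586)

3462.3421 min


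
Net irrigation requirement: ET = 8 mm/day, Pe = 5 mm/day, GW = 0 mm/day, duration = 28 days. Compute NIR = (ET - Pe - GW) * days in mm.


Daily deficit = ET - Pe - GW = 8 - 5 - 0 = 3 mm/day
NIR = 3 * 28 = 84 mm

84.0000 mm


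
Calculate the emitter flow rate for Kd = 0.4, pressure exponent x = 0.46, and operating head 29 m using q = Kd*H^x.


q = Kd * H^x = 0.4 * 29^0.46 = 0.4 * 4.706554

1.8826 L/h


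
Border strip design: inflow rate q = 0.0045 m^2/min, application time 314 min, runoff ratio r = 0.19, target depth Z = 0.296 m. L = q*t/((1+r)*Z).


L = q*t/((1+r)*Z)
L = 0.0045*314/((1+0.19)*0.296)
L = 1.413/0.35224

4.0115 m


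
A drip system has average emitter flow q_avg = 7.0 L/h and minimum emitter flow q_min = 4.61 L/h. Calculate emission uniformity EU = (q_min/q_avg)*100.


EU = (q_min/q_avg)*100 = (4.61/7.0)*100 = 65.8571%

65.8571 %


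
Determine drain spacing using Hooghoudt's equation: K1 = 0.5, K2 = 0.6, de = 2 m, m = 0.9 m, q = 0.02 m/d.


S^2 = 8*K2*de*m/q + 4*K1*m^2/q
S^2 = 8*0.6*2*0.9/0.02 + 4*0.5*0.9^2/0.02
S = sqrt(513.0000)

22.6495 m


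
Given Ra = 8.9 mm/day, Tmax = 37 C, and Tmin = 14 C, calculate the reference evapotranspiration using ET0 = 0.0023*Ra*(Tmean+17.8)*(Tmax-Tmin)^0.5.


Tmean = (Tmax + Tmin)/2 = (37 + 14)/2 = 25.5
ET0 = 0.0023 * 8.9 * (25.5 + 17.8) * sqrt(37 - 14)
ET0 = 0.0023 * 8.9 * 43.3 * 4.795832

4.2508 mm/day


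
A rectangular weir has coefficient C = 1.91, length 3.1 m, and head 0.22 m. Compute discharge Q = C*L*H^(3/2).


Q = C * L * H^(3/2) = 1.91 * 3.1 * 0.22^1.5 = 1.91 * 3.1 * 0.103189

0.6110 m^3/s


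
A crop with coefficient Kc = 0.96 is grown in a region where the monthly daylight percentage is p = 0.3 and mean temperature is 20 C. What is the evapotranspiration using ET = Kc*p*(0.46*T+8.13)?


ET = Kc * p * (0.46*T + 8.13)
ET = 0.96 * 0.3 * (0.46*20 + 8.13)
ET = 0.96 * 0.3 * 17.3300

4.9910 mm/day


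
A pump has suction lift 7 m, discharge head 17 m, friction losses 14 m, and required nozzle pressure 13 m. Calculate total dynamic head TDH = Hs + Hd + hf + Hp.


TDH = Hs + Hd + hf + Hp = 7 + 17 + 14 + 13 = 51

51 m


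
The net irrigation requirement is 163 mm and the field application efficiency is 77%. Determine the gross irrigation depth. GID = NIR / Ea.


Ea = 77% = 0.77
GID = NIR / Ea = 163 / 0.77 = 211.6883 mm

211.6883 mm


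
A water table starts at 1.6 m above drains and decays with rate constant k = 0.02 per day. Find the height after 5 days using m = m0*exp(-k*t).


m = m0 * exp(-k*t)
m = 1.6 * exp(-0.02 * 5)
m = 1.6 * exp(-0.1000)

1.4477 m


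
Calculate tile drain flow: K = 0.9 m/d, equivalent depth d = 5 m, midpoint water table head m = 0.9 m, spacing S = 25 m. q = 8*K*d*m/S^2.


q = 8*K*d*m/S^2
q = 8*0.9*5*0.9/25^2
q = 32.4000 / 625

0.0518 m/d


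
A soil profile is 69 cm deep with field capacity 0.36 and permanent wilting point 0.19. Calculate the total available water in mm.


AWC = (FC - PWP) * d * 10
AWC = (0.36 - 0.19) * 69 * 10
AWC = 0.1700 * 69 * 10

117.3000 mm


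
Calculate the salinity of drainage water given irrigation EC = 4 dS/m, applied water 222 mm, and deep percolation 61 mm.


EC_dw = EC_iw * D_iw / D_dw
EC_dw = 4 * 222 / 61
EC_dw = 888 / 61

14.5574 dS/m


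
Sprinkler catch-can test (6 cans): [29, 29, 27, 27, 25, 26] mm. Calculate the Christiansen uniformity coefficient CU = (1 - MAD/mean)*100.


mean = 27.166667 mm
MAD = 1.222222 mm
CU = (1 - 1.222222/27.166667)*100

95.5010 %


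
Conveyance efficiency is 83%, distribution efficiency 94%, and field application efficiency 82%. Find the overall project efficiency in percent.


Ec = 0.83, Eb = 0.94, Ea = 0.82
E = 0.83 * 0.94 * 0.82 * 100 = 63.9764%

63.9764 %


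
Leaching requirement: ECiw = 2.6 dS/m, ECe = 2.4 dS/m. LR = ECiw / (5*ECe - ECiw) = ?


LR = ECiw / (5*ECe - ECiw)
LR = 2.6 / (5*2.4 - 2.6)
LR = 2.6 / 9.4000

0.2766


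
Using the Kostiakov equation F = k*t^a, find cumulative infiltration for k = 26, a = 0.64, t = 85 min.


F = k * t^a = 26 * 85^0.64
F = 26 * 17.172286

446.4794 mm


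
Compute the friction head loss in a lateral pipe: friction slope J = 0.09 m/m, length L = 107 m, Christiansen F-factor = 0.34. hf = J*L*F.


hf = J * L * F = 0.09 * 107 * 0.34 = 3.2742 m

3.2742 m


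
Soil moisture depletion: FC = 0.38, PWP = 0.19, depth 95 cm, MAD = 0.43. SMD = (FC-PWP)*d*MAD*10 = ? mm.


SMD = (FC - PWP) * d * MAD * 10
SMD = (0.38 - 0.19) * 95 * 0.43 * 10
SMD = 0.1900 * 95 * 0.43 * 10

77.6150 mm


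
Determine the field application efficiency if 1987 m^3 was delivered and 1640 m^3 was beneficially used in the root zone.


Ea = V_root / V_field * 100 = 1640 / 1987 * 100 = 82.5365%

82.5365 %


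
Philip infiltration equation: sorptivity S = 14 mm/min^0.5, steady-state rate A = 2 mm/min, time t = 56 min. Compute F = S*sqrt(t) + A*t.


F = S*sqrt(t) + A*t
F = 14*sqrt(56) + 2*56
F = 14*7.483315 + 112

216.7664 mm


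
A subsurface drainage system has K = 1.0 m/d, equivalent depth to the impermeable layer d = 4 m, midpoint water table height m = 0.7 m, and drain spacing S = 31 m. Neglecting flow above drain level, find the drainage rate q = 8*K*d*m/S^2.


q = 8*K*d*m/S^2
q = 8*1.0*4*0.7/31^2
q = 22.4000 / 961

0.0233 m/d


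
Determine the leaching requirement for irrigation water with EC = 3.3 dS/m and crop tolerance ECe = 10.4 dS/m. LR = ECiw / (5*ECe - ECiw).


LR = ECiw / (5*ECe - ECiw)
LR = 3.3 / (5*10.4 - 3.3)
LR = 3.3 / 48.7000

0.0678


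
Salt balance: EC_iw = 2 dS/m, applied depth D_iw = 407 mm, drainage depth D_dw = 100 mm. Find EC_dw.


EC_dw = EC_iw * D_iw / D_dw
EC_dw = 2 * 407 / 100
EC_dw = 814 / 100

8.1400 dS/m


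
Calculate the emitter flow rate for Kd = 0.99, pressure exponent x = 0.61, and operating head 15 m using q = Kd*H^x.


q = Kd * H^x = 0.99 * 15^0.61 = 0.99 * 5.216938

5.1648 L/h


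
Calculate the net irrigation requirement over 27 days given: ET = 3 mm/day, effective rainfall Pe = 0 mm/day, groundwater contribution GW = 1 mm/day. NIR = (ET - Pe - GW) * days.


Daily deficit = ET - Pe - GW = 3 - 0 - 1 = 2 mm/day
NIR = 2 * 27 = 54 mm

54.0000 mm


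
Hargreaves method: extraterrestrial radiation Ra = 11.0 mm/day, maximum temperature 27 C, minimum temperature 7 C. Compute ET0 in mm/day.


Tmean = (Tmax + Tmin)/2 = (27 + 7)/2 = 17.0
ET0 = 0.0023 * 11.0 * (17.0 + 17.8) * sqrt(27 - 7)
ET0 = 0.0023 * 11.0 * 34.8 * 4.472136

3.9374 mm/day


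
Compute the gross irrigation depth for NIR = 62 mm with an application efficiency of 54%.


Ea = 54% = 0.54
GID = NIR / Ea = 62 / 0.54 = 114.8148 mm

114.8148 mm


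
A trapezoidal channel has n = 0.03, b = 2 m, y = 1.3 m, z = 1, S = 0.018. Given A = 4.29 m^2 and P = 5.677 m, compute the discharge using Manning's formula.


R = A/P = 4.29/5.677 = 0.755681
Q = (1/0.03) * 4.29 * 0.755681^(2/3) * 0.018^0.5

15.9171 m^3/s


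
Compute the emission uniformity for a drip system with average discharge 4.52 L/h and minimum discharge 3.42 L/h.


EU = (q_min/q_avg)*100 = (3.42/4.52)*100 = 75.6637%

75.6637 %


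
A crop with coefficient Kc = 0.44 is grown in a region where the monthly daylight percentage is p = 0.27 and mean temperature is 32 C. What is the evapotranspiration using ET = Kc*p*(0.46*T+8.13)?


ET = Kc * p * (0.46*T + 8.13)
ET = 0.44 * 0.27 * (0.46*32 + 8.13)
ET = 0.44 * 0.27 * 22.8500

2.7146 mm/day


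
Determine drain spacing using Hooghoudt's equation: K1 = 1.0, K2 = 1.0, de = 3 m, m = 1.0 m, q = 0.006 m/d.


S^2 = 8*K2*de*m/q + 4*K1*m^2/q
S^2 = 8*1.0*3*1.0/0.006 + 4*1.0*1.0^2/0.006
S = sqrt(4666.6667)

68.3130 m


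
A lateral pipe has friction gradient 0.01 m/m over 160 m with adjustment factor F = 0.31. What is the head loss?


hf = J * L * F = 0.01 * 160 * 0.31 = 0.4960 m

0.4960 m


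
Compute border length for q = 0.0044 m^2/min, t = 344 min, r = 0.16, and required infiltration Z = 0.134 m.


L = q*t/((1+r)*Z)
L = 0.0044*344/((1+0.16)*0.134)
L = 1.5136/0.15544

9.7375 m


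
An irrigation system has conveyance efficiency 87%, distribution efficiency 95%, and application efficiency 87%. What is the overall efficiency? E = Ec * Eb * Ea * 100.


Ec = 0.87, Eb = 0.95, Ea = 0.87
E = 0.87 * 0.95 * 0.87 * 100 = 71.9055%

71.9055 %


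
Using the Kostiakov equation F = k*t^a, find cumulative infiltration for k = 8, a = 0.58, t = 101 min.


F = k * t^a = 8 * 101^0.58
F = 8 * 14.538058

116.3045 mm


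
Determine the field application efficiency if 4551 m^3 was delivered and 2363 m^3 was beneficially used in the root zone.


Ea = V_root / V_field * 100 = 2363 / 4551 * 100 = 51.9227%

51.9227 %


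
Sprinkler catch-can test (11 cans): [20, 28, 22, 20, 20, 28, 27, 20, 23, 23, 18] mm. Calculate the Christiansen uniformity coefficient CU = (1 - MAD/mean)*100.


mean = 22.636364 mm
MAD = 2.876033 mm
CU = (1 - 2.876033/22.636364)*100

87.2946 %


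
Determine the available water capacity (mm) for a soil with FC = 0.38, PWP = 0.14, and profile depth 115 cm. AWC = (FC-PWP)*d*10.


AWC = (FC - PWP) * d * 10
AWC = (0.38 - 0.14) * 115 * 10
AWC = 0.2400 * 115 * 10

276.0000 mm


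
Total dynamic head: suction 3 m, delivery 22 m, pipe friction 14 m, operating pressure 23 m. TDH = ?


TDH = Hs + Hd + hf + Hp = 3 + 22 + 14 + 23 = 62

62 m


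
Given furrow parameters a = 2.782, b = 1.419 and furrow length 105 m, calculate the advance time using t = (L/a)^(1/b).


t = (L/a)^(1/b)
t = (105/2.782)^(1/1.419)
t = 37.742631^(1/1.419)

12.9190 min


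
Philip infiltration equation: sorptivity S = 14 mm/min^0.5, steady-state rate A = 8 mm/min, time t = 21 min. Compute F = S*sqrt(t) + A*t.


F = S*sqrt(t) + A*t
F = 14*sqrt(21) + 8*21
F = 14*4.582576 + 168

232.1561 mm


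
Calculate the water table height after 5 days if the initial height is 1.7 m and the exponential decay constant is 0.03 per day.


m = m0 * exp(-k*t)
m = 1.7 * exp(-0.03 * 5)
m = 1.7 * exp(-0.1500)

1.4632 m


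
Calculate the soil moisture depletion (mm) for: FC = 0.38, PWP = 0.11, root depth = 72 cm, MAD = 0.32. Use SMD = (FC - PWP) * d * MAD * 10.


SMD = (FC - PWP) * d * MAD * 10
SMD = (0.38 - 0.11) * 72 * 0.32 * 10
SMD = 0.2700 * 72 * 0.32 * 10

62.2080 mm


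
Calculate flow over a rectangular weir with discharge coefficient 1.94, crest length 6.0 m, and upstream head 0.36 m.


Q = C * L * H^(3/2) = 1.94 * 6.0 * 0.36^1.5 = 1.94 * 6.0 * 0.216000

2.5142 m^3/s


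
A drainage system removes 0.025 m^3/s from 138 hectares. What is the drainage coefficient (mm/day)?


DC = Q * 86400 / (A * 10000) * 1000
DC = 0.025 * 86400 / (138 * 10000) * 1000
DC = 2160000.0000 / 1380000

1.5652 mm/day


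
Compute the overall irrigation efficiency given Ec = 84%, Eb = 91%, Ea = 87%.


Ec = 0.84, Eb = 0.91, Ea = 0.87
E = 0.84 * 0.91 * 0.87 * 100 = 66.5028%

66.5028 %


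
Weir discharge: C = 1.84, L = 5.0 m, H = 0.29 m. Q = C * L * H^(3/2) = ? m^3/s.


Q = C * L * H^(3/2) = 1.84 * 5.0 * 0.29^1.5 = 1.84 * 5.0 * 0.156170

1.4368 m^3/s


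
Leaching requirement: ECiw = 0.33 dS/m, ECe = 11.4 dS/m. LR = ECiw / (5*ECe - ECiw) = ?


LR = ECiw / (5*ECe - ECiw)
LR = 0.33 / (5*11.4 - 0.33)
LR = 0.33 / 56.6700

0.0058


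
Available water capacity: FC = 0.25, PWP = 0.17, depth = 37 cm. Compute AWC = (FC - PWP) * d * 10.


AWC = (FC - PWP) * d * 10
AWC = (0.25 - 0.17) * 37 * 10
AWC = 0.0800 * 37 * 10

29.6000 mm


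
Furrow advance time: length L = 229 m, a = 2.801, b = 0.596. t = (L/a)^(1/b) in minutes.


t = (L/a)^(1/b)
t = (229/2.801)^(1/0.596)
t = 81.756516^(1/0.596)

1617.8199 min


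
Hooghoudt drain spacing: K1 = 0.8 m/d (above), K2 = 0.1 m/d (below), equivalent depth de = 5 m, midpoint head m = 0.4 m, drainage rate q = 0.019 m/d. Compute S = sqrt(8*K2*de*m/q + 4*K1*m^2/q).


S^2 = 8*K2*de*m/q + 4*K1*m^2/q
S^2 = 8*0.1*5*0.4/0.019 + 4*0.8*0.4^2/0.019
S = sqrt(111.1579)

10.5431 m


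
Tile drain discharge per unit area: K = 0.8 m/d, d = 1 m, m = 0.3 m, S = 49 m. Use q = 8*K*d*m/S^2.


q = 8*K*d*m/S^2
q = 8*0.8*1*0.3/49^2
q = 1.9200 / 2401

7.9967e-04 m/d


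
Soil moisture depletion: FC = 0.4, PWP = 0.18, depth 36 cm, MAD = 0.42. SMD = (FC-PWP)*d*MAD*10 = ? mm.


SMD = (FC - PWP) * d * MAD * 10
SMD = (0.4 - 0.18) * 36 * 0.42 * 10
SMD = 0.2200 * 36 * 0.42 * 10

33.2640 mm


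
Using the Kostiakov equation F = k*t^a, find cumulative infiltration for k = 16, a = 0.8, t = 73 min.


F = k * t^a = 16 * 73^0.8
F = 16 * 30.949831

495.1973 mm


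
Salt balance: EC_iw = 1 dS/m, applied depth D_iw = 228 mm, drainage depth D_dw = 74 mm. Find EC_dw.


EC_dw = EC_iw * D_iw / D_dw
EC_dw = 1 * 228 / 74
EC_dw = 228 / 74

3.0811 dS/m


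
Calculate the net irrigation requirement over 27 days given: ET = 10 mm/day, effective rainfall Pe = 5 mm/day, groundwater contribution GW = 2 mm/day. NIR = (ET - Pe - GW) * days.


Daily deficit = ET - Pe - GW = 10 - 5 - 2 = 3 mm/day
NIR = 3 * 27 = 81 mm

81.0000 mm


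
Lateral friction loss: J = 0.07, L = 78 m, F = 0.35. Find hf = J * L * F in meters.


hf = J * L * F = 0.07 * 78 * 0.35 = 1.9110 m

1.9110 m


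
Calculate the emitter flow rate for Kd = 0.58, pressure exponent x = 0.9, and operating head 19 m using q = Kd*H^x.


q = Kd * H^x = 0.58 * 19^0.9 = 0.58 * 14.153969

8.2093 L/h


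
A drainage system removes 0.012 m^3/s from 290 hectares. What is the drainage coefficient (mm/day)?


DC = Q * 86400 / (A * 10000) * 1000
DC = 0.012 * 86400 / (290 * 10000) * 1000
DC = 1036800.0000 / 2900000

0.3575 mm/day


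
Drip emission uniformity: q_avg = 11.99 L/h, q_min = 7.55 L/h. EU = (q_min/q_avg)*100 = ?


EU = (q_min/q_avg)*100 = (7.55/11.99)*100 = 62.9691%

62.9691 %


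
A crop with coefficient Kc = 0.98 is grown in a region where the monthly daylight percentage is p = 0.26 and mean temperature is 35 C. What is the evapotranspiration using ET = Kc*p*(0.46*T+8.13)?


ET = Kc * p * (0.46*T + 8.13)
ET = 0.98 * 0.26 * (0.46*35 + 8.13)
ET = 0.98 * 0.26 * 24.2300

6.1738 mm/day


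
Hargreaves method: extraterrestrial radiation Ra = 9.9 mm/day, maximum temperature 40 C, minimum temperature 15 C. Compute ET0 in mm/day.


Tmean = (Tmax + Tmin)/2 = (40 + 15)/2 = 27.5
ET0 = 0.0023 * 9.9 * (27.5 + 17.8) * sqrt(40 - 15)
ET0 = 0.0023 * 9.9 * 45.3 * 5.000000

5.1574 mm/day


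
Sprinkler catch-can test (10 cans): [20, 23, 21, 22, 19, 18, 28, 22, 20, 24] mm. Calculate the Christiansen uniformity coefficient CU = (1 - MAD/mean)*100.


mean = 21.700000 mm
MAD = 2.100000 mm
CU = (1 - 2.100000/21.700000)*100

90.3226 %


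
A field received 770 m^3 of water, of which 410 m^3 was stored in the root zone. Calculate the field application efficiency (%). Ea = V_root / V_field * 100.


Ea = V_root / V_field * 100 = 410 / 770 * 100 = 53.2468%

53.2468 %


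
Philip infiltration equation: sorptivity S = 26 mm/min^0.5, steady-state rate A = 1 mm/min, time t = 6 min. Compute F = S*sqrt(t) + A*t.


F = S*sqrt(t) + A*t
F = 26*sqrt(6) + 1*6
F = 26*2.449490 + 6

69.6867 mm


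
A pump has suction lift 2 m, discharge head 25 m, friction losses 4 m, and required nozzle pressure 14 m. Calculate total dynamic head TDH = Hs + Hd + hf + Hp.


TDH = Hs + Hd + hf + Hp = 2 + 25 + 4 + 14 = 45

45 m


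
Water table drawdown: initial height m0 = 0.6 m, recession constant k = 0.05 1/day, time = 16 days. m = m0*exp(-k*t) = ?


m = m0 * exp(-k*t)
m = 0.6 * exp(-0.05 * 16)
m = 0.6 * exp(-0.8000)

0.2696 m


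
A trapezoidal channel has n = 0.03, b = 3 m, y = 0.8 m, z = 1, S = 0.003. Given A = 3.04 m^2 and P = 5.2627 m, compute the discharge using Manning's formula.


R = A/P = 3.04/5.2627 = 0.577650
Q = (1/0.03) * 3.04 * 0.577650^(2/3) * 0.003^0.5

3.8497 m^3/s


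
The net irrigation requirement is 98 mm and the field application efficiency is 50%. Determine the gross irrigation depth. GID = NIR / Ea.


Ea = 50% = 0.5
GID = NIR / Ea = 98 / 0.5 = 196.0000 mm

196.0000 mm


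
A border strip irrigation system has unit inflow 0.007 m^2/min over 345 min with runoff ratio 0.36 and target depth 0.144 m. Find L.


L = q*t/((1+r)*Z)
L = 0.007*345/((1+0.36)*0.144)
L = 2.415/0.19584

12.3315 m


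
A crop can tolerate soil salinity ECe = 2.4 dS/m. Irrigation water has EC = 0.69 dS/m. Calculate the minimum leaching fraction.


LR = ECiw / (5*ECe - ECiw)
LR = 0.69 / (5*2.4 - 0.69)
LR = 0.69 / 11.3100

0.0610


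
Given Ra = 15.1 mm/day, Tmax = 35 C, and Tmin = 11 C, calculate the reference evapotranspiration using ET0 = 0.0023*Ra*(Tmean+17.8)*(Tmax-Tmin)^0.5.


Tmean = (Tmax + Tmin)/2 = (35 + 11)/2 = 23.0
ET0 = 0.0023 * 15.1 * (23.0 + 17.8) * sqrt(35 - 11)
ET0 = 0.0023 * 15.1 * 40.8 * 4.898979

6.9418 mm/day


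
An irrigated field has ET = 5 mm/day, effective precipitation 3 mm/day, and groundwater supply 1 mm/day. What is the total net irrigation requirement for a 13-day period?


Daily deficit = ET - Pe - GW = 5 - 3 - 1 = 1 mm/day
NIR = 1 * 13 = 13 mm

13.0000 mm


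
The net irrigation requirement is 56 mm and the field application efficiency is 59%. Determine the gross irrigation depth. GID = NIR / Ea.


Ea = 59% = 0.59
GID = NIR / Ea = 56 / 0.59 = 94.9153 mm

94.9153 mm


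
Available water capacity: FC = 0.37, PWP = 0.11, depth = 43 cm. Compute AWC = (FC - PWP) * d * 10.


AWC = (FC - PWP) * d * 10
AWC = (0.37 - 0.11) * 43 * 10
AWC = 0.2600 * 43 * 10

111.8000 mm


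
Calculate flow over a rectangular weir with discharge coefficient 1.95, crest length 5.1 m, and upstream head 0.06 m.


Q = C * L * H^(3/2) = 1.95 * 5.1 * 0.06^1.5 = 1.95 * 5.1 * 0.014697

0.1462 m^3/s


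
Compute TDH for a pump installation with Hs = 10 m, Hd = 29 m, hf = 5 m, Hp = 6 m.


TDH = Hs + Hd + hf + Hp = 10 + 29 + 5 + 6 = 50

50 m


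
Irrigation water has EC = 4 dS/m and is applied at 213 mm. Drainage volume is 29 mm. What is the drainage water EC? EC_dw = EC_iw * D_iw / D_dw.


EC_dw = EC_iw * D_iw / D_dw
EC_dw = 4 * 213 / 29
EC_dw = 852 / 29

29.3793 dS/m


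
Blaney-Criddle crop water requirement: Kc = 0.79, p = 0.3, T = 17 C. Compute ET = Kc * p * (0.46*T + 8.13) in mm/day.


ET = Kc * p * (0.46*T + 8.13)
ET = 0.79 * 0.3 * (0.46*17 + 8.13)
ET = 0.79 * 0.3 * 15.9500

3.7801 mm/day


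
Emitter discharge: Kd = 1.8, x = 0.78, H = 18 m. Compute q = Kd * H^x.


q = Kd * H^x = 1.8 * 18^0.78 = 1.8 * 9.530431

17.1548 L/h


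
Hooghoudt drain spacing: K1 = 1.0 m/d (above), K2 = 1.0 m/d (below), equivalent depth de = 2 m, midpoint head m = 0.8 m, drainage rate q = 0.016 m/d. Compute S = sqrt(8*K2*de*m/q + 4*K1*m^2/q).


S^2 = 8*K2*de*m/q + 4*K1*m^2/q
S^2 = 8*1.0*2*0.8/0.016 + 4*1.0*0.8^2/0.016
S = sqrt(960.0000)

30.9839 m


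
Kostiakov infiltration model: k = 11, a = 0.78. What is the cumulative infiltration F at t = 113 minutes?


F = k * t^a = 11 * 113^0.78
F = 11 * 39.939368

439.3330 mm


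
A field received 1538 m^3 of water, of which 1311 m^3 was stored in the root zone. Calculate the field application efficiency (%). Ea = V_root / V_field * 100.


Ea = V_root / V_field * 100 = 1311 / 1538 * 100 = 85.2406%

85.2406 %


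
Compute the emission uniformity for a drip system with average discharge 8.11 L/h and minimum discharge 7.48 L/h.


EU = (q_min/q_avg)*100 = (7.48/8.11)*100 = 92.2318%

92.2318 %


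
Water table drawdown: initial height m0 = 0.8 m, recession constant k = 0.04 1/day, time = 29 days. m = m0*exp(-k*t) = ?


m = m0 * exp(-k*t)
m = 0.8 * exp(-0.04 * 29)
m = 0.8 * exp(-1.1600)

0.2508 m


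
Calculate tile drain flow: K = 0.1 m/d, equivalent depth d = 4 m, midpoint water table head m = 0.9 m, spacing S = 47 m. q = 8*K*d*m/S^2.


q = 8*K*d*m/S^2
q = 8*0.1*4*0.9/47^2
q = 2.8800 / 2209

0.0013 m/d


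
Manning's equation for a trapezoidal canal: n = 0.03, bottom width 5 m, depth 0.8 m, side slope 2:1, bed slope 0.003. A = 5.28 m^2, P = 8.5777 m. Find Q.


R = A/P = 5.28/8.5777 = 0.615550
Q = (1/0.03) * 5.28 * 0.615550^(2/3) * 0.003^0.5

6.9756 m^3/s


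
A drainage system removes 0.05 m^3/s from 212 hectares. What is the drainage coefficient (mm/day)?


DC = Q * 86400 / (A * 10000) * 1000
DC = 0.05 * 86400 / (212 * 10000) * 1000
DC = 4320000.0000 / 2120000

2.0377 mm/day


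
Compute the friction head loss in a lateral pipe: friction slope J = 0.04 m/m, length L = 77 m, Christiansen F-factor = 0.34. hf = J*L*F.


hf = J * L * F = 0.04 * 77 * 0.34 = 1.0472 m

1.0472 m


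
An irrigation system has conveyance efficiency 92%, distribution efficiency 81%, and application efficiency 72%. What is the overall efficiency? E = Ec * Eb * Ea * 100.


Ec = 0.92, Eb = 0.81, Ea = 0.72
E = 0.92 * 0.81 * 0.72 * 100 = 53.6544%

53.6544 %


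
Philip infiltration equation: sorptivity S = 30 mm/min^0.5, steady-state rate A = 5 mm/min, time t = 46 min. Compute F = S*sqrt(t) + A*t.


F = S*sqrt(t) + A*t
F = 30*sqrt(46) + 5*46
F = 30*6.782330 + 230

433.4699 mm


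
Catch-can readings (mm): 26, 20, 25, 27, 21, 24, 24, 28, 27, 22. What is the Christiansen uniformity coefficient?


mean = 24.400000 mm
MAD = 2.200000 mm
CU = (1 - 2.200000/24.400000)*100

90.9836 %


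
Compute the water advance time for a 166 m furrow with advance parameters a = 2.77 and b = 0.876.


t = (L/a)^(1/b)
t = (166/2.77)^(1/0.876)
t = 59.927798^(1/0.876)

106.9685 min


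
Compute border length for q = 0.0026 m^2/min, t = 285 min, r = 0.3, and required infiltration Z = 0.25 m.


L = q*t/((1+r)*Z)
L = 0.0026*285/((1+0.3)*0.25)
L = 0.741/0.325

2.2800 m


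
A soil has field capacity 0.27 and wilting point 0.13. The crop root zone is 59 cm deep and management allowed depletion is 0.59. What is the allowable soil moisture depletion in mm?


SMD = (FC - PWP) * d * MAD * 10
SMD = (0.27 - 0.13) * 59 * 0.59 * 10
SMD = 0.1400 * 59 * 0.59 * 10

48.7340 mm


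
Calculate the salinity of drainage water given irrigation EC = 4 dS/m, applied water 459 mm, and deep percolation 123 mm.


EC_dw = EC_iw * D_iw / D_dw
EC_dw = 4 * 459 / 123
EC_dw = 1836 / 123

14.9268 dS/m


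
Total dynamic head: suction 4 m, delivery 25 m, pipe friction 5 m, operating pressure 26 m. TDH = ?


TDH = Hs + Hd + hf + Hp = 4 + 25 + 5 + 26 = 60

60 m


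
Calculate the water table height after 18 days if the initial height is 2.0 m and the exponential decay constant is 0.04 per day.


m = m0 * exp(-k*t)
m = 2.0 * exp(-0.04 * 18)
m = 2.0 * exp(-0.7200)

0.9735 m


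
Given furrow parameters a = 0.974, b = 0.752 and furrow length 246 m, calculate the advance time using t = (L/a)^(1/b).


t = (L/a)^(1/b)
t = (246/0.974)^(1/0.752)
t = 252.566735^(1/0.752)

1565.4858 min


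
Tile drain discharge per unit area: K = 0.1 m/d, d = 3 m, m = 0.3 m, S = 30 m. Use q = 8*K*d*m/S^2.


q = 8*K*d*m/S^2
q = 8*0.1*3*0.3/30^2
q = 0.7200 / 900

8.0000e-04 m/d


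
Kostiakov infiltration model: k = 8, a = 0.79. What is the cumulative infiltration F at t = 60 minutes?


F = k * t^a = 8 * 60^0.79
F = 8 * 25.394490

203.1559 mm


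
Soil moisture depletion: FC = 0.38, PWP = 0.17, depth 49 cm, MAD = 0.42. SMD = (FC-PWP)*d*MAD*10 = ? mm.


SMD = (FC - PWP) * d * MAD * 10
SMD = (0.38 - 0.17) * 49 * 0.42 * 10
SMD = 0.2100 * 49 * 0.42 * 10

43.2180 mm


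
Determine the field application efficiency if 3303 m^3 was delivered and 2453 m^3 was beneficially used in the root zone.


Ea = V_root / V_field * 100 = 2453 / 3303 * 100 = 74.2658%

74.2658 %


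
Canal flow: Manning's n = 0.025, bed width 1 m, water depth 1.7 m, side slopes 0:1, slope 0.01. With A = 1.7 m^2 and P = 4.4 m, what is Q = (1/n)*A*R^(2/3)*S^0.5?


R = A/P = 1.7/4.4 = 0.386364
Q = (1/0.025) * 1.7 * 0.386364^(2/3) * 0.01^0.5

3.6072 m^3/s


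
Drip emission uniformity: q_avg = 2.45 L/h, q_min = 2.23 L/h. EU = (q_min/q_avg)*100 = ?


EU = (q_min/q_avg)*100 = (2.23/2.45)*100 = 91.0204%

91.0204 %


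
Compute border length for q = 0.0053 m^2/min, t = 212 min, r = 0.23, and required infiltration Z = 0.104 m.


L = q*t/((1+r)*Z)
L = 0.0053*212/((1+0.23)*0.104)
L = 1.1236/0.12792

8.7836 m


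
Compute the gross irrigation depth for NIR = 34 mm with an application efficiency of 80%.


Ea = 80% = 0.8
GID = NIR / Ea = 34 / 0.8 = 42.5000 mm

42.5000 mm


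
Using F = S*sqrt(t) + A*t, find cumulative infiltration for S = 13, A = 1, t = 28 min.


F = S*sqrt(t) + A*t
F = 13*sqrt(28) + 1*28
F = 13*5.291503 + 28

96.7895 mm


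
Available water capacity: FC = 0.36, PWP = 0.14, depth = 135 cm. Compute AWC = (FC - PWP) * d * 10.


AWC = (FC - PWP) * d * 10
AWC = (0.36 - 0.14) * 135 * 10
AWC = 0.2200 * 135 * 10

297.0000 mm


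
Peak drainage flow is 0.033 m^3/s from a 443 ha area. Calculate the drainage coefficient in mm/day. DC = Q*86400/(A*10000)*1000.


DC = Q * 86400 / (A * 10000) * 1000
DC = 0.033 * 86400 / (443 * 10000) * 1000
DC = 2851200.0000 / 4430000

0.6436 mm/day


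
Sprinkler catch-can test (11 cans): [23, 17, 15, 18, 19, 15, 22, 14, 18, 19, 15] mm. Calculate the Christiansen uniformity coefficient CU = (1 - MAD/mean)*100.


mean = 17.727273 mm
MAD = 2.297521 mm
CU = (1 - 2.297521/17.727273)*100

87.0396 %


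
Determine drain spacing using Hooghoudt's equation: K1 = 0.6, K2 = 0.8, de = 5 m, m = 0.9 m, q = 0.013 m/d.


S^2 = 8*K2*de*m/q + 4*K1*m^2/q
S^2 = 8*0.8*5*0.9/0.013 + 4*0.6*0.9^2/0.013
S = sqrt(2364.9231)

48.6305 m


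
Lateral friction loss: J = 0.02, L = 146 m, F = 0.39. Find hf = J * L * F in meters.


hf = J * L * F = 0.02 * 146 * 0.39 = 1.1388 m

1.1388 m


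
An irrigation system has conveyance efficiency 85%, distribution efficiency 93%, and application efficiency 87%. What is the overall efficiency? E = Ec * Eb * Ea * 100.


Ec = 0.85, Eb = 0.93, Ea = 0.87
E = 0.85 * 0.93 * 0.87 * 100 = 68.7735%

68.7735 %


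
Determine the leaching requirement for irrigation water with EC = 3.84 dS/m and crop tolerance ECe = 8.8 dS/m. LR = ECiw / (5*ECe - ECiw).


LR = ECiw / (5*ECe - ECiw)
LR = 3.84 / (5*8.8 - 3.84)
LR = 3.84 / 40.1600

0.0956


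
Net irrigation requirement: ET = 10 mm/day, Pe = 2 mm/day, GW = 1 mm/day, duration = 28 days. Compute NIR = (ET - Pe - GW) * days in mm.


Daily deficit = ET - Pe - GW = 10 - 2 - 1 = 7 mm/day
NIR = 7 * 28 = 196 mm

196.0000 mm


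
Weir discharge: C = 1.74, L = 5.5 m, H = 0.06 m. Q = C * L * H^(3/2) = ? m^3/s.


Q = C * L * H^(3/2) = 1.74 * 5.5 * 0.06^1.5 = 1.74 * 5.5 * 0.014697

0.1407 m^3/s


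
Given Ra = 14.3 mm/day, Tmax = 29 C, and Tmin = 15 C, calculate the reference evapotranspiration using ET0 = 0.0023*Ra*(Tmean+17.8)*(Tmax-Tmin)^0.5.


Tmean = (Tmax + Tmin)/2 = (29 + 15)/2 = 22.0
ET0 = 0.0023 * 14.3 * (22.0 + 17.8) * sqrt(29 - 15)
ET0 = 0.0023 * 14.3 * 39.8 * 3.741657

4.8979 mm/day


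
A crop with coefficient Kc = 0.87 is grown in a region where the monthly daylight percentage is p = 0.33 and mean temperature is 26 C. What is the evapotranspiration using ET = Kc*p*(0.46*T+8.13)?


ET = Kc * p * (0.46*T + 8.13)
ET = 0.87 * 0.33 * (0.46*26 + 8.13)
ET = 0.87 * 0.33 * 20.0900

5.7678 mm/day


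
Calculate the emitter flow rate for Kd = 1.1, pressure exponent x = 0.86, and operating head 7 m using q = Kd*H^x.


q = Kd * H^x = 1.1 * 7^0.86 = 1.1 * 5.330701

5.8638 L/h


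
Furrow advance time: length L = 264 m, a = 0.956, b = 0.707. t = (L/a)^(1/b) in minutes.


t = (L/a)^(1/b)
t = (264/0.956)^(1/0.707)
t = 276.150628^(1/0.707)

2836.7643 min


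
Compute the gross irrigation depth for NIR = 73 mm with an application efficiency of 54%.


Ea = 54% = 0.54
GID = NIR / Ea = 73 / 0.54 = 135.1852 mm

135.1852 mm


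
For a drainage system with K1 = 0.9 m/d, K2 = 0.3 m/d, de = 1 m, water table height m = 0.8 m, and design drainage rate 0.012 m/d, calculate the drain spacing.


S^2 = 8*K2*de*m/q + 4*K1*m^2/q
S^2 = 8*0.3*1*0.8/0.012 + 4*0.9*0.8^2/0.012
S = sqrt(352.0000)

18.7617 m


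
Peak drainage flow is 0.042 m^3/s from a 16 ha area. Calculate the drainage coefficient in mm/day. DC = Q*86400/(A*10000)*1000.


DC = Q * 86400 / (A * 10000) * 1000
DC = 0.042 * 86400 / (16 * 10000) * 1000
DC = 3628800.0000 / 160000

22.6800 mm/day


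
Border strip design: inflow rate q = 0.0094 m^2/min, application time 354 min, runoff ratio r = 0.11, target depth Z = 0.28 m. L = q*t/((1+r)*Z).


L = q*t/((1+r)*Z)
L = 0.0094*354/((1+0.11)*0.28)
L = 3.3276/0.3108

10.7066 m


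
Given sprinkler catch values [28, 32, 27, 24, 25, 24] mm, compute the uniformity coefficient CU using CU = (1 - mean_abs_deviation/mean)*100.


mean = 26.666667 mm
MAD = 2.333333 mm
CU = (1 - 2.333333/26.666667)*100

91.2500 %


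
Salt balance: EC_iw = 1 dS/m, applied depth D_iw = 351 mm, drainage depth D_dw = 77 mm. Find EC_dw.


EC_dw = EC_iw * D_iw / D_dw
EC_dw = 1 * 351 / 77
EC_dw = 351 / 77

4.5584 dS/m


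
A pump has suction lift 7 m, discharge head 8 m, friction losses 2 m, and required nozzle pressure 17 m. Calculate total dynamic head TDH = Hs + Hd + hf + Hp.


TDH = Hs + Hd + hf + Hp = 7 + 8 + 2 + 17 = 34

34 m


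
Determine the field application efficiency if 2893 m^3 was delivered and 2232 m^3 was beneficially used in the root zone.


Ea = V_root / V_field * 100 = 2232 / 2893 * 100 = 77.1517%

77.1517 %


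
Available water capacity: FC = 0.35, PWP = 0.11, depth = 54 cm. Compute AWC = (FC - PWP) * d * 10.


AWC = (FC - PWP) * d * 10
AWC = (0.35 - 0.11) * 54 * 10
AWC = 0.2400 * 54 * 10

129.6000 mm


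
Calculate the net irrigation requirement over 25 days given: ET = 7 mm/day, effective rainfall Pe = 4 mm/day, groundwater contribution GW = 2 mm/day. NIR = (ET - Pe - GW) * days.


Daily deficit = ET - Pe - GW = 7 - 4 - 2 = 1 mm/day
NIR = 1 * 25 = 25 mm

25.0000 mm


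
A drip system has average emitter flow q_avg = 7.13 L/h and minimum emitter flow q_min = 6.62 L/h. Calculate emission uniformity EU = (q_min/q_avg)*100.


EU = (q_min/q_avg)*100 = (6.62/7.13)*100 = 92.8471%

92.8471 %


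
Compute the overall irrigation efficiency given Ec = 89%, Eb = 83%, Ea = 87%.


Ec = 0.89, Eb = 0.83, Ea = 0.87
E = 0.89 * 0.83 * 0.87 * 100 = 64.2669%

64.2669 %


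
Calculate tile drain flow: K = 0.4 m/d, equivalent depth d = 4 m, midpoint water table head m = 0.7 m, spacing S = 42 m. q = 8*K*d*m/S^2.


q = 8*K*d*m/S^2
q = 8*0.4*4*0.7/42^2
q = 8.9600 / 1764

0.0051 m/d


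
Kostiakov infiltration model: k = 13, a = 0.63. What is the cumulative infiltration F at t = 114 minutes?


F = k * t^a = 13 * 114^0.63
F = 13 * 19.762872

256.9173 mm


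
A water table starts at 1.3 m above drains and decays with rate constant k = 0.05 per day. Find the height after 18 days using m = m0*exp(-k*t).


m = m0 * exp(-k*t)
m = 1.3 * exp(-0.05 * 18)
m = 1.3 * exp(-0.9000)

0.5285 m


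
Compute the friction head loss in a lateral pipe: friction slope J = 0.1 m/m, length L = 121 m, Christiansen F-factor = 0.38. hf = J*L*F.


hf = J * L * F = 0.1 * 121 * 0.38 = 4.5980 m

4.5980 m


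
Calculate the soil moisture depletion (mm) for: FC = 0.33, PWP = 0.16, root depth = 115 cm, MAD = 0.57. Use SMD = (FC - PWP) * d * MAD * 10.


SMD = (FC - PWP) * d * MAD * 10
SMD = (0.33 - 0.16) * 115 * 0.57 * 10
SMD = 0.1700 * 115 * 0.57 * 10

111.4350 mm


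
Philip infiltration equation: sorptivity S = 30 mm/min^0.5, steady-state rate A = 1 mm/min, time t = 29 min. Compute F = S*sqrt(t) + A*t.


F = S*sqrt(t) + A*t
F = 30*sqrt(29) + 1*29
F = 30*5.385165 + 29

190.5549 mm


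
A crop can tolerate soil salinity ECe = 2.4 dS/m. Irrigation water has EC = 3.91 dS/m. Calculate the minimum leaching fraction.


LR = ECiw / (5*ECe - ECiw)
LR = 3.91 / (5*2.4 - 3.91)
LR = 3.91 / 8.0900

0.4833


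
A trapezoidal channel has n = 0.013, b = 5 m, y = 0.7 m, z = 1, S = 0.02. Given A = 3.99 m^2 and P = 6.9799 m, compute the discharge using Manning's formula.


R = A/P = 3.99/6.9799 = 0.571641
Q = (1/0.013) * 3.99 * 0.571641^(2/3) * 0.02^0.5

29.8969 m^3/s


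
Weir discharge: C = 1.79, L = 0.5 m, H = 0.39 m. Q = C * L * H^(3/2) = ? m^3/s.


Q = C * L * H^(3/2) = 1.79 * 0.5 * 0.39^1.5 = 1.79 * 0.5 * 0.243555

0.2180 m^3/s


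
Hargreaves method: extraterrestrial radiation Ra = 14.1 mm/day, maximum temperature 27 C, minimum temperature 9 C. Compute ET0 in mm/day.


Tmean = (Tmax + Tmin)/2 = (27 + 9)/2 = 18.0
ET0 = 0.0023 * 14.1 * (18.0 + 17.8) * sqrt(27 - 9)
ET0 = 0.0023 * 14.1 * 35.8 * 4.242641

4.9257 mm/day


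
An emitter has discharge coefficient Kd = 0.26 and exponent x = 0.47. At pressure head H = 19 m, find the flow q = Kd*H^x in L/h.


q = Kd * H^x = 0.26 * 19^0.47 = 0.26 * 3.990379

1.0375 L/h


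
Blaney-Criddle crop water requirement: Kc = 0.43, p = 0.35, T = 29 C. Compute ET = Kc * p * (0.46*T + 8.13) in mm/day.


ET = Kc * p * (0.46*T + 8.13)
ET = 0.43 * 0.35 * (0.46*29 + 8.13)
ET = 0.43 * 0.35 * 21.4700

3.2312 mm/day


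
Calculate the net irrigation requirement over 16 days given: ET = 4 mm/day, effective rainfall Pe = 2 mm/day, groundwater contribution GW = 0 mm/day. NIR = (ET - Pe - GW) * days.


Daily deficit = ET - Pe - GW = 4 - 2 - 0 = 2 mm/day
NIR = 2 * 16 = 32 mm

32.0000 mm


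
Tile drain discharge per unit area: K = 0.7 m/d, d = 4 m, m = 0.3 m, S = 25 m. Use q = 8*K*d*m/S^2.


q = 8*K*d*m/S^2
q = 8*0.7*4*0.3/25^2
q = 6.7200 / 625

0.0108 m/d


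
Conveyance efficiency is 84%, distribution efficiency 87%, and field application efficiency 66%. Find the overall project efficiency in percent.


Ec = 0.84, Eb = 0.87, Ea = 0.66
E = 0.84 * 0.87 * 0.66 * 100 = 48.2328%

48.2328 %


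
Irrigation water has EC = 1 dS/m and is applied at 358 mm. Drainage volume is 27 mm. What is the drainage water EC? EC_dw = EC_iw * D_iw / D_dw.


EC_dw = EC_iw * D_iw / D_dw
EC_dw = 1 * 358 / 27
EC_dw = 358 / 27

13.2593 dS/m


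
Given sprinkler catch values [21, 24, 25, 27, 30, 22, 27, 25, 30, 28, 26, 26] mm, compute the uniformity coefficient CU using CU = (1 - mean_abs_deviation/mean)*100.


mean = 25.916667 mm
MAD = 2.097222 mm
CU = (1 - 2.097222/25.916667)*100

91.9078 %


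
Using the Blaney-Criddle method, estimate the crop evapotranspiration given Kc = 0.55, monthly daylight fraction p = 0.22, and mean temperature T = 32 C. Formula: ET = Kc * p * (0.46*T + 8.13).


ET = Kc * p * (0.46*T + 8.13)
ET = 0.55 * 0.22 * (0.46*32 + 8.13)
ET = 0.55 * 0.22 * 22.8500

2.7649 mm/day


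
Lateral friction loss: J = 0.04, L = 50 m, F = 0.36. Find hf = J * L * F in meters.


hf = J * L * F = 0.04 * 50 * 0.36 = 0.7200 m

0.7200 m


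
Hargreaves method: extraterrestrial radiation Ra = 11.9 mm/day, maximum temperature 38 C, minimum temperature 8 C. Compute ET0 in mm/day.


Tmean = (Tmax + Tmin)/2 = (38 + 8)/2 = 23.0
ET0 = 0.0023 * 11.9 * (23.0 + 17.8) * sqrt(38 - 8)
ET0 = 0.0023 * 11.9 * 40.8 * 5.477226

6.1164 mm/day


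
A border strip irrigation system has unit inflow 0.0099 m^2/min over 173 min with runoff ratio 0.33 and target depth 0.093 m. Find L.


L = q*t/((1+r)*Z)
L = 0.0099*173/((1+0.33)*0.093)
L = 1.7127/0.12369

13.8467 m


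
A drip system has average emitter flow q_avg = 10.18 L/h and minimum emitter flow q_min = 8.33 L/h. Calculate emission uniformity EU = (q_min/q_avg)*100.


EU = (q_min/q_avg)*100 = (8.33/10.18)*100 = 81.8271%

81.8271 %


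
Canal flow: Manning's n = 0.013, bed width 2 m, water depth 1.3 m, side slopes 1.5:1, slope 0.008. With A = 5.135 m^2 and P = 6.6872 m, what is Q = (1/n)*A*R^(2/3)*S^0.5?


R = A/P = 5.135/6.6872 = 0.767885
Q = (1/0.013) * 5.135 * 0.767885^(2/3) * 0.008^0.5

29.6260 m^3/s


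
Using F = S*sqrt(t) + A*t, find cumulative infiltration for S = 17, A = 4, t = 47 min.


F = S*sqrt(t) + A*t
F = 17*sqrt(47) + 4*47
F = 17*6.855655 + 188

304.5461 mm


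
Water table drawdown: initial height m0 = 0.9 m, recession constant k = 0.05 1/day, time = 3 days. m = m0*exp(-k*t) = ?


m = m0 * exp(-k*t)
m = 0.9 * exp(-0.05 * 3)
m = 0.9 * exp(-0.1500)

0.7746 m


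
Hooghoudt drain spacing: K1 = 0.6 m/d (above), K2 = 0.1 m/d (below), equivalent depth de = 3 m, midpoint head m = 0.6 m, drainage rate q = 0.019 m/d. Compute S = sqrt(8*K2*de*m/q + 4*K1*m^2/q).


S^2 = 8*K2*de*m/q + 4*K1*m^2/q
S^2 = 8*0.1*3*0.6/0.019 + 4*0.6*0.6^2/0.019
S = sqrt(121.2632)

11.0120 m


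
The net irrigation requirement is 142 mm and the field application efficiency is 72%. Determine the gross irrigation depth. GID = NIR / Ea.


Ea = 72% = 0.72
GID = NIR / Ea = 142 / 0.72 = 197.2222 mm

197.2222 mm


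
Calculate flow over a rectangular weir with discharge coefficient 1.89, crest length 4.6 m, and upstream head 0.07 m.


Q = C * L * H^(3/2) = 1.89 * 4.6 * 0.07^1.5 = 1.89 * 4.6 * 0.018520

0.1610 m^3/s
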